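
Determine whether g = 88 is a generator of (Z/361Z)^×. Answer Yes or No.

No

φ(361) = φ(19^2) = 19·(19−1) = 342 = 2 · 3^2 · 19.
Test 88^(342/q) mod 361 for each prime factor q of 342:
88^171 ≡ 360 (mod 361)  [q = 2: ≢ 1 ✓]
88^114 ≡ 1 (mod 361)  [q = 3: ≡ 1 ✗]
88^18 ≡ 210 (mod 361)  [q = 19: ≢ 1 ✓]
Since 88^114 ≡ 1, the order of 88 divides 114 < 342, so 88 is not a primitive root.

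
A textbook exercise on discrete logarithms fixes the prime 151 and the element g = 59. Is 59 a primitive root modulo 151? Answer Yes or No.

No

φ(151) = 151 − 1 = 150 = 2 · 3 · 5^2.
Test 59^(150/q) mod 151 for each prime factor q of 150:
59^75 ≡ 1 (mod 151)  [q = 2: ≡ 1 ✗]
59^50 ≡ 1 (mod 151)  [q = 3: ≡ 1 ✗]
59^30 ≡ 1 (mod 151)  [q = 5: ≡ 1 ✗]
Since 59^75 ≡ 1, the order of 59 divides 75 < 150, so 59 is not a primitive root.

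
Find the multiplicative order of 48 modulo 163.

54

By Lagrange's theorem, ord_163(48) divides φ(163) = 163 − 1 = 162 = 2 · 3^4.
Divisors of 162: 1, 2, 3, 6, 9, 18, 27, 54, 81, 162.
Evaluate successive powers at the divisors of 162:
48^1 ≡ 48 (mod 163)
48^2 ≡ 22 (mod 163)
48^3 ≡ 78 (mod 163)
48^6 ≡ 53 (mod 163)
48^9 ≡ 59 (mod 163)
48^18 ≡ 58 (mod 163)
48^27 ≡ 162 (mod 163)
48^54 ≡ 1 (mod 163) ✓
Hence ord(48) = 54.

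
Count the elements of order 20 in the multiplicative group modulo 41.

φ(41) = 41 − 1 = 40 = 2^3 · 5.
(Z/41Z)^× is cyclic (|G| = 40); a cyclic group of order m has exactly φ(d) elements of each order d | m, and none otherwise.
20 = 2^2 · 5 divides 40, and φ(20) = 8.

8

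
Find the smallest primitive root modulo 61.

φ(61) = 61 − 1 = 60 = 2^2 · 3 · 5.
g is a primitive root iff g^(60/q) ≢ 1 (mod 61) for each prime q ∈ {2, 3, 5}.
g = 2: 2^30 ≡ 60; 2^20 ≡ 47; 2^12 ≡ 9 — none is 1, so 2 is a primitive root.
Hence the least primitive root of 61 is 2.

2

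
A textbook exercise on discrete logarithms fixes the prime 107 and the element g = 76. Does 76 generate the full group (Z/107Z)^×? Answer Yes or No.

No

φ(107) = 107 − 1 = 106 = 2 · 53.
76 is a primitive root mod 107 iff 76^(φ(107)/q) ≢ 1 for every prime q | φ(107), i.e. q ∈ {2, 53}.
76^53 ≡ 1 (mod 107)  [q = 2: ≡ 1 ✗]
76^2 ≡ 105 (mod 107)  [q = 53: ≢ 1 ✓]
The check at q = 2 fails, so 76 generates a proper subgroup.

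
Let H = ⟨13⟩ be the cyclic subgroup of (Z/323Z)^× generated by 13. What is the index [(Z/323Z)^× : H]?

8

Since 13 ∈ (Z/323Z)^×, its order divides φ(323) = φ(17·19) = (17−1)·(19−1) = 16·18 = 288 = 2^5 · 3^2.
Divisors of 288: 1, 2, 3, 4, 6, 8, 9, 12, 16, 18, 24, 32, 36, 48, 72, 96, 144, 288.
Check 13^d mod 323 for each divisor in increasing order:
13^1 ≡ 13 (mod 323)
13^2 ≡ 169 (mod 323)
13^3 ≡ 259 (mod 323)
13^4 ≡ 137 (mod 323)
13^6 ≡ 220 (mod 323)
13^8 ≡ 35 (mod 323)
13^9 ≡ 132 (mod 323)
13^12 ≡ 273 (mod 323)
13^16 ≡ 256 (mod 323)
13^18 ≡ 305 (mod 323)
13^24 ≡ 239 (mod 323)
13^32 ≡ 290 (mod 323)
13^36 ≡ 1 (mod 323) ✓
The order of 13 is 36, so the subgroup it generates has 36 elements.
[(Z/323Z)^× : ⟨13⟩] = 288/36 = 8.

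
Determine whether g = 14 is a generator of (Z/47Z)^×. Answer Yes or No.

No

φ(47) = 47 − 1 = 46 = 2 · 23.
14 is a primitive root mod 47 iff 14^(φ(47)/q) ≢ 1 for every prime q | φ(47), i.e. q ∈ {2, 23}.
14^23 ≡ 1 (mod 47)  [q = 2: ≡ 1 ✗]
14^2 ≡ 8 (mod 47)  [q = 23: ≢ 1 ✓]
14^23 ≡ 1 shows ord(14) | 23, strictly less than φ(47); not a primitive root.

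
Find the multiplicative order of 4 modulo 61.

30

Since 4 ∈ (Z/61Z)^×, its order divides φ(61) = 61 − 1 = 60 = 2^2 · 3 · 5.
Divisors of 60: 1, 2, 3, 4, 5, 6, 10, 12, 15, 20, 30, 60.
Test each divisor d:
4^1 ≡ 4
4^2 ≡ 16
4^3 ≡ 3
4^4 ≡ 12
4^5 ≡ 48
4^6 ≡ 9
4^10 ≡ 47
4^12 ≡ 20
4^15 ≡ 60
4^20 ≡ 13
4^30 ≡ 1
Therefore the multiplicative order of 4 modulo 61 is 30.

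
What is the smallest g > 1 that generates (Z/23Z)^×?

φ(23) = 23 − 1 = 22 = 2 · 11.
g is a primitive root iff g^(22/q) ≢ 1 (mod 23) for each prime q ∈ {2, 11}.
g = 2: 2^11 ≡ 1 — hits 1, so not a primitive root.
g = 3: 3^11 ≡ 1 — hits 1, so not a primitive root.
g = 4: 4^11 ≡ 1 — hits 1, so not a primitive root.
g = 5: 5^11 ≡ 22; 5^2 ≡ 2 — none is 1, so 5 is a primitive root.
So 5 is the smallest generator of (Z/23Z)^×.

5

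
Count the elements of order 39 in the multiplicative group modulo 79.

24

φ(79) = 79 − 1 = 78 = 2 · 3 · 13.
(Z/79Z)^× is cyclic (|G| = 78); a cyclic group of order m has exactly φ(d) elements of each order d | m, and none otherwise.
39 = 3 · 13 divides 78, and φ(39) = 24.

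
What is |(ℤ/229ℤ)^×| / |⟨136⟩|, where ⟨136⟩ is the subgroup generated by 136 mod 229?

Since 136 ∈ (Z/229Z)^×, its order divides φ(229) = 229 − 1 = 228 = 2^2 · 3 · 19.
Divisors of 228: 1, 2, 3, 4, 6, 12, 19, 38, 57, 76, 114, 228.
Evaluate successive powers at the divisors of 228:
136^1 ≡ 136 (mod 229)
136^2 ≡ 176 (mod 229)
136^3 ≡ 120 (mod 229)
136^4 ≡ 61 (mod 229)
136^6 ≡ 202 (mod 229)
136^12 ≡ 42 (mod 229)
136^19 ≡ 122 (mod 229)
136^38 ≡ 228 (mod 229)
136^57 ≡ 107 (mod 229)
136^76 ≡ 1 (mod 229) ✓
The order of 136 is 76, so the subgroup it generates has 76 elements.
Index = |(Z/229Z)^×| / |⟨136⟩| = 228 / 76 = 3.

3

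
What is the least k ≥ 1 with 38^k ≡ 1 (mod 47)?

46

ord(38) | φ(47) = 47 − 1 = 46 = 2 · 23.
Divisors of 46: 1, 2, 23, 46.
Test each divisor d:
38^1 ≡ 38 (mod 47)
38^2 ≡ 34 (mod 47)
38^23 ≡ 46 (mod 47)
38^46 ≡ 1 (mod 47) ✓
Therefore the multiplicative order of 38 modulo 47 is 46.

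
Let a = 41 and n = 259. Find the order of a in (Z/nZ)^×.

By Lagrange's theorem, ord_259(41) divides φ(259) = φ(7·37) = (7−1)·(37−1) = 6·36 = 216 = 2^3 · 3^3.
Divisors of 216: 1, 2, 3, 4, 6, 8, 9, 12, 18, 24, 27, 36, 54, 72, 108, 216.
Evaluate successive powers at the divisors of 216:
41^1 ≡ 41
41^2 ≡ 127
41^3 ≡ 27
41^4 ≡ 71
41^6 ≡ 211
41^8 ≡ 120
41^9 ≡ 258
41^12 ≡ 232
41^18 ≡ 1
So ord_259(41) = 18.

18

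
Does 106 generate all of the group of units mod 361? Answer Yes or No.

φ(361) = φ(19^2) = 19·(19−1) = 342 = 2 · 3^2 · 19.
It suffices to check that the order of 106 is not a proper divisor of 342: compute 106^(342/q) for q ∈ {2, 3, 19}.
106^171 ≡ 1 (mod 361)  [q = 2: ≡ 1 ✗]
106^114 ≡ 1 (mod 361)  [q = 3: ≡ 1 ✗]
106^18 ≡ 96 (mod 361)  [q = 19: ≢ 1 ✓]
The check at q = 2 fails, so 106 generates a proper subgroup.

No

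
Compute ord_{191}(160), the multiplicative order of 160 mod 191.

Since 160 ∈ (Z/191Z)^×, its order divides φ(191) = 191 − 1 = 190 = 2 · 5 · 19.
Divisors of 190: 1, 2, 5, 10, 19, 38, 95, 190.
Test each divisor d:
160^1 ≡ 160
160^2 ≡ 6
160^5 ≡ 30
160^10 ≡ 136
160^19 ≡ 1
Hence ord(160) = 19.

19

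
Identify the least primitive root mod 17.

3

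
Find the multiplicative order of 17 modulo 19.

Since 17 ∈ (Z/19Z)^×, its order divides φ(19) = 19 − 1 = 18 = 2 · 3^2.
Divisors of 18: 1, 2, 3, 6, 9, 18.
Check 17^d mod 19 for each divisor in increasing order:
17^1 ≡ 17 (mod 19)
17^2 ≡ 4 (mod 19)
17^3 ≡ 11 (mod 19)
17^6 ≡ 7 (mod 19)
17^9 ≡ 1 (mod 19) ✓
So ord_19(17) = 9.

9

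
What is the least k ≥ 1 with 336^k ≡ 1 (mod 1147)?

18

By Lagrange's theorem, ord_1147(336) divides φ(1147) = φ(31·37) = (31−1)·(37−1) = 30·36 = 1080 = 2^3 · 3^3 · 5.
Divisors of 1080: 1, 2, 3, 4, 5, 6, 8, 9, 10, 12, 15, 18, 20, 24, 27, 30, 36, 40, 45, 54, 60, 72, 90, 108, 120, 135, 180, 216, 270, 360, 540, 1080.
Test each divisor d:
336^1 ≡ 336
336^2 ≡ 490
336^3 ≡ 619
336^4 ≡ 377
336^5 ≡ 502
336^6 ≡ 63
336^8 ≡ 1048
336^9 ≡ 1146
336^10 ≡ 811
336^12 ≡ 528
336^15 ≡ 1084
336^18 ≡ 1
So ord_1147(336) = 18.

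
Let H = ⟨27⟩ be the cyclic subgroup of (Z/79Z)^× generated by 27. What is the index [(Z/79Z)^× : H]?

3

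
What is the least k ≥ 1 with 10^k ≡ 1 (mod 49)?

42

By Lagrange's theorem, ord_49(10) divides φ(49) = φ(7^2) = 7·(7−1) = 42 = 2 · 3 · 7.
Divisors of 42: 1, 2, 3, 6, 7, 14, 21, 42.
Compute 10^d (mod 49) for the divisors d until we hit 1:
10^1 ≡ 10 (mod 49)
10^2 ≡ 2 (mod 49)
10^3 ≡ 20 (mod 49)
10^6 ≡ 8 (mod 49)
10^7 ≡ 31 (mod 49)
10^14 ≡ 30 (mod 49)
10^21 ≡ 48 (mod 49)
10^42 ≡ 1 (mod 49) ✓
Therefore the multiplicative order of 10 modulo 49 is 42.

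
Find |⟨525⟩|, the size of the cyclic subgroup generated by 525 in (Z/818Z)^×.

Since 525 ∈ (Z/818Z)^×, its order divides φ(818) = φ(2)·φ(409) = 1·408 = 408 = 2^3 · 3 · 17.
Divisors of 408: 1, 2, 3, 4, 6, 8, 12, 17, 24, 34, 51, 68, 102, 136, 204, 408.
Check 525^d mod 818 for each divisor in increasing order:
525^1 ≡ 525
525^2 ≡ 777
525^3 ≡ 561
525^4 ≡ 45
525^6 ≡ 609
525^8 ≡ 389
525^12 ≡ 327
525^17 ≡ 183
525^24 ≡ 589
525^34 ≡ 769
525^51 ≡ 31
525^68 ≡ 765
525^102 ≡ 143
525^136 ≡ 355
525^204 ≡ 817
525^408 ≡ 1
The smallest such exponent is 408, so the order of 525 is 408.

408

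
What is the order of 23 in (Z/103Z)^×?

The order of 23 must divide φ(103) = 103 − 1 = 102 = 2 · 3 · 17.
Divisors of 102: 1, 2, 3, 6, 17, 34, 51, 102.
Evaluate successive powers at the divisors of 102:
23^1 ≡ 23 (mod 103)
23^2 ≡ 14 (mod 103)
23^3 ≡ 13 (mod 103)
23^6 ≡ 66 (mod 103)
23^17 ≡ 1 (mod 103) ✓
Therefore the multiplicative order of 23 modulo 103 is 17.

17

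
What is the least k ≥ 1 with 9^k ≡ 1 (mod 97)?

24

Since 9 ∈ (Z/97Z)^×, its order divides φ(97) = 97 − 1 = 96 = 2^5 · 3.
Divisors of 96: 1, 2, 3, 4, 6, 8, 12, 16, 24, 32, 48, 96.
Compute 9^d (mod 97) for the divisors d until we hit 1:
9^1 ≡ 9
9^2 ≡ 81
9^3 ≡ 50
9^4 ≡ 62
9^6 ≡ 75
9^8 ≡ 61
9^12 ≡ 96
9^16 ≡ 35
9^24 ≡ 1
So ord_97(9) = 24.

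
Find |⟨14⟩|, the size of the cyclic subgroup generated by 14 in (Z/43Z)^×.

The order of 14 must divide φ(43) = 43 − 1 = 42 = 2 · 3 · 7.
Divisors of 42: 1, 2, 3, 6, 7, 14, 21, 42.
Evaluate successive powers at the divisors of 42:
14^1 ≡ 14 (mod 43)
14^2 ≡ 24 (mod 43)
14^3 ≡ 35 (mod 43)
14^6 ≡ 21 (mod 43)
14^7 ≡ 36 (mod 43)
14^14 ≡ 6 (mod 43)
14^21 ≡ 1 (mod 43) ✓
The smallest such exponent is 21, so the order of 14 is 21.

21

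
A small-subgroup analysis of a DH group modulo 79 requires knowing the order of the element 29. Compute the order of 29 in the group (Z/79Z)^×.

78

ord(29) | φ(79) = 79 − 1 = 78 = 2 · 3 · 13.
Divisors of 78: 1, 2, 3, 6, 13, 26, 39, 78.
Evaluate successive powers at the divisors of 78:
29^1 ≡ 29 (mod 79)
29^2 ≡ 51 (mod 79)
29^3 ≡ 57 (mod 79)
29^6 ≡ 10 (mod 79)
29^13 ≡ 56 (mod 79)
29^26 ≡ 55 (mod 79)
29^39 ≡ 78 (mod 79)
29^78 ≡ 1 (mod 79) ✓
The smallest such exponent is 78, so the order of 29 is 78.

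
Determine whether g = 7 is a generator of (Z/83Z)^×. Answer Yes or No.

No

φ(83) = 83 − 1 = 82 = 2 · 41.
Test 7^(82/q) mod 83 for each prime factor q of 82:
7^41 ≡ 1 (mod 83)  [q = 2: ≡ 1 ✗]
7^2 ≡ 49 (mod 83)  [q = 41: ≢ 1 ✓]
Since 7^41 ≡ 1, the order of 7 divides 41 < 82, so 7 is not a primitive root.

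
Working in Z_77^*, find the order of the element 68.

30

The order of 68 must divide φ(77) = φ(7·11) = (7−1)·(11−1) = 6·10 = 60 = 2^2 · 3 · 5.
Divisors of 60: 1, 2, 3, 4, 5, 6, 10, 12, 15, 20, 30, 60.
Test each divisor d:
68^1 ≡ 68
68^2 ≡ 4
68^3 ≡ 41
68^4 ≡ 16
68^5 ≡ 10
68^6 ≡ 64
68^10 ≡ 23
68^12 ≡ 15
68^15 ≡ 76
68^20 ≡ 67
68^30 ≡ 1
So ord_77(68) = 30.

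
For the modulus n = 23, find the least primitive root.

φ(23) = 23 − 1 = 22 = 2 · 11.
Test candidates g = 2, 3, … against the prime factors q ∈ {2, 11} of φ(23): g is a generator iff g^(22/q) ≢ 1 for every such q.
g = 2: 2^11 ≡ 1 — hits 1, so not a primitive root.
g = 3: 3^11 ≡ 1 — hits 1, so not a primitive root.
g = 4: 4^11 ≡ 1 — hits 1, so not a primitive root.
g = 5: 5^11 ≡ 22; 5^2 ≡ 2 — none is 1, so 5 is a primitive root.
Hence the least primitive root of 23 is 5.

5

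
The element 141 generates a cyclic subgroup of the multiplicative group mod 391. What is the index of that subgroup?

2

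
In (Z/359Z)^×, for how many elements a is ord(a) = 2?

φ(359) = 359 − 1 = 358 = 2 · 179.
In a cyclic group of order 358, there are φ(d) elements of order d for each divisor d of 358, and zero for non-divisors.
2 | 358, and φ(2) = 2 − 1 = 1.

1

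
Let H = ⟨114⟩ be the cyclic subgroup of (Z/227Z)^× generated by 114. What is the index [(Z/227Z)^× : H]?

By Lagrange's theorem, ord_227(114) divides φ(227) = 227 − 1 = 226 = 2 · 113.
Divisors of 226: 1, 2, 113, 226.
Compute 114^d (mod 227) for the divisors d until we hit 1:
114^1 ≡ 114 (mod 227)
114^2 ≡ 57 (mod 227)
114^113 ≡ 226 (mod 227)
114^226 ≡ 1 (mod 227) ✓
The order of 114 is 226, so the subgroup it generates has 226 elements.
Index = |(Z/227Z)^×| / |⟨114⟩| = 226 / 226 = 1.

1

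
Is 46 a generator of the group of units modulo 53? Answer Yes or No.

No

φ(53) = 53 − 1 = 52 = 2^2 · 13.
It suffices to check that the order of 46 is not a proper divisor of 52: compute 46^(52/q) for q ∈ {2, 13}.
46^26 ≡ 1 (mod 53)  [q = 2: ≡ 1 ✗]
46^4 ≡ 16 (mod 53)  [q = 13: ≢ 1 ✓]
46^26 ≡ 1 shows ord(46) | 26, strictly less than φ(53); not a primitive root.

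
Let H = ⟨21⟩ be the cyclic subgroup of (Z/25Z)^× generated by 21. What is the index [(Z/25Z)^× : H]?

By Lagrange's theorem, ord_25(21) divides φ(25) = φ(5^2) = 5·(5−1) = 20 = 2^2 · 5.
Divisors of 20: 1, 2, 4, 5, 10, 20.
Check 21^d mod 25 for each divisor in increasing order:
21^1 ≡ 21
21^2 ≡ 16
21^4 ≡ 6
21^5 ≡ 1
Thus |⟨21⟩| = ord(21) = 5.
[(Z/25Z)^× : ⟨21⟩] = 20/5 = 4.

4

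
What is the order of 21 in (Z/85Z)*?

4

Since 21 ∈ (Z/85Z)^×, its order divides φ(85) = φ(5·17) = (5−1)·(17−1) = 4·16 = 64 = 2^6.
Divisors of 64: 1, 2, 4, 8, 16, 32, 64.
Evaluate successive powers at the divisors of 64:
21^1 ≡ 21 (mod 85)
21^2 ≡ 16 (mod 85)
21^4 ≡ 1 (mod 85) ✓
So ord_85(21) = 4.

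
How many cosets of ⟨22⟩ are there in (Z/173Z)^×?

The order of 22 must divide φ(173) = 173 − 1 = 172 = 2^2 · 43.
Divisors of 172: 1, 2, 4, 43, 86, 172.
Compute 22^d (mod 173) for the divisors d until we hit 1:
22^1 ≡ 22
22^2 ≡ 138
22^4 ≡ 14
22^43 ≡ 1
So ord_173(22) = 43, hence |⟨22⟩| = 43.
[(Z/173Z)^× : ⟨22⟩] = 172/43 = 4.

4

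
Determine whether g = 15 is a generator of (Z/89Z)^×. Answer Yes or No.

Yes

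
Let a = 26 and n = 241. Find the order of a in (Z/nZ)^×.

Since 26 ∈ (Z/241Z)^×, its order divides φ(241) = 241 − 1 = 240 = 2^4 · 3 · 5.
Divisors of 240: 1, 2, 3, 4, 5, 6, 8, 10, 12, 15, 16, 20, 24, 30, 40, 48, 60, 80, 120, 240.
Test each divisor d:
26^1 ≡ 26
26^2 ≡ 194
26^3 ≡ 224
26^4 ≡ 40
26^5 ≡ 76
26^6 ≡ 48
26^8 ≡ 154
26^10 ≡ 233
26^12 ≡ 135
26^15 ≡ 115
26^16 ≡ 98
26^20 ≡ 64
26^24 ≡ 150
26^30 ≡ 211
26^40 ≡ 240
26^48 ≡ 87
26^60 ≡ 177
26^80 ≡ 1
Therefore the multiplicative order of 26 modulo 241 is 80.

80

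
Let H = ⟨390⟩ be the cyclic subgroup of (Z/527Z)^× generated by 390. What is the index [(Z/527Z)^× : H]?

The order of 390 must divide φ(527) = φ(17·31) = (17−1)·(31−1) = 16·30 = 480 = 2^5 · 3 · 5.
Divisors of 480: 1, 2, 3, 4, 5, 6, 8, 10, 12, 15, 16, 20, 24, 30, 32, 40, 48, 60, 80, 96, 120, 160, 240, 480.
Evaluate successive powers at the divisors of 480:
390^1 ≡ 390 (mod 527)
390^2 ≡ 324 (mod 527)
390^3 ≡ 407 (mod 527)
390^4 ≡ 103 (mod 527)
390^5 ≡ 118 (mod 527)
390^6 ≡ 171 (mod 527)
390^8 ≡ 69 (mod 527)
390^10 ≡ 222 (mod 527)
390^12 ≡ 256 (mod 527)
390^15 ≡ 373 (mod 527)
390^16 ≡ 18 (mod 527)
390^20 ≡ 273 (mod 527)
390^24 ≡ 188 (mod 527)
390^30 ≡ 1 (mod 527) ✓
The order of 390 is 30, so the subgroup it generates has 30 elements.
The index is φ(527) / ord(390) = 480 / 30 = 16.

16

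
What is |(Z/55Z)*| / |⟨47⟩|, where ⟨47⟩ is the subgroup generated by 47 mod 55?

2

The order of 47 must divide φ(55) = φ(5·11) = (5−1)·(11−1) = 4·10 = 40 = 2^3 · 5.
Divisors of 40: 1, 2, 4, 5, 8, 10, 20, 40.
Evaluate successive powers at the divisors of 40:
47^1 ≡ 47 (mod 55)
47^2 ≡ 9 (mod 55)
47^4 ≡ 26 (mod 55)
47^5 ≡ 12 (mod 55)
47^8 ≡ 16 (mod 55)
47^10 ≡ 34 (mod 55)
47^20 ≡ 1 (mod 55) ✓
Thus |⟨47⟩| = ord(47) = 20.
[(Z/55Z)^× : ⟨47⟩] = 40/20 = 2.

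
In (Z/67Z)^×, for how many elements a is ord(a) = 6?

2

φ(67) = 67 − 1 = 66 = 2 · 3 · 11.
(Z/67Z)^× is cyclic (|G| = 66); a cyclic group of order m has exactly φ(d) elements of each order d | m, and none otherwise.
6 = 2 · 3 divides 66, and φ(6) = 2.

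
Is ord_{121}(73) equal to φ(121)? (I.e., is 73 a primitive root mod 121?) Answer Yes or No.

φ(121) = φ(11^2) = 11·(11−1) = 110 = 2 · 5 · 11.
Test 73^(110/q) mod 121 for each prime factor q of 110:
73^55 ≡ 120 (mod 121)  [q = 2: ≢ 1 ✓]
73^22 ≡ 27 (mod 121)  [q = 5: ≢ 1 ✓]
73^10 ≡ 100 (mod 121)  [q = 11: ≢ 1 ✓]
None equal 1, so ord_121(73) = 110: 73 is a primitive root.

Yes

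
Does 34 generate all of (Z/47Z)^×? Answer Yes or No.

φ(47) = 47 − 1 = 46 = 2 · 23.
An element g generates (Z/47Z)^× iff g^(46/q) ≢ 1 (mod 47) for each prime q ∈ {2, 23}.
34^23 ≡ 1 (mod 47)  [q = 2: ≡ 1 ✗]
34^2 ≡ 28 (mod 47)  [q = 23: ≢ 1 ✓]
The check at q = 2 fails, so 34 generates a proper subgroup.

No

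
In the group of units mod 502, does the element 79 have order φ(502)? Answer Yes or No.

φ(502) = φ(2)·φ(251) = 1·250 = 250 = 2 · 5^3.
Test 79^(250/q) mod 502 for each prime factor q of 250:
79^125 ≡ 1 (mod 502)  [q = 2: ≡ 1 ✗]
79^50 ≡ 271 (mod 502)  [q = 5: ≢ 1 ✓]
Since 79^125 ≡ 1, the order of 79 divides 125 < 250, so 79 is not a primitive root.

No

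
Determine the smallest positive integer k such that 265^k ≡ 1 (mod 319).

14

The order of 265 must divide φ(319) = φ(11·29) = (11−1)·(29−1) = 10·28 = 280 = 2^3 · 5 · 7.
Divisors of 280: 1, 2, 4, 5, 7, 8, 10, 14, 20, 28, 35, 40, 56, 70, 140, 280.
Test each divisor d:
265^1 ≡ 265 (mod 319)
265^2 ≡ 45 (mod 319)
265^4 ≡ 111 (mod 319)
265^5 ≡ 67 (mod 319)
265^7 ≡ 144 (mod 319)
265^8 ≡ 199 (mod 319)
265^10 ≡ 23 (mod 319)
265^14 ≡ 1 (mod 319) ✓
Therefore the multiplicative order of 265 modulo 319 is 14.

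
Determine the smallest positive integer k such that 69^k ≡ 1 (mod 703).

By Lagrange's theorem, ord_703(69) divides φ(703) = φ(19·37) = (19−1)·(37−1) = 18·36 = 648 = 2^3 · 3^4.
Divisors of 648: 1, 2, 3, 4, 6, 8, 9, 12, 18, 24, 27, 36, 54, 72, 81, 108, 162, 216, 324, 648.
Check 69^d mod 703 for each divisor in increasing order:
69^1 ≡ 69
69^2 ≡ 543
69^3 ≡ 208
69^4 ≡ 292
69^6 ≡ 381
69^8 ≡ 201
69^9 ≡ 512
69^12 ≡ 343
69^18 ≡ 628
69^24 ≡ 248
69^27 ≡ 265
69^36 ≡ 1
So ord_703(69) = 36.

36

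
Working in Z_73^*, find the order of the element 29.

72

The order of 29 must divide φ(73) = 73 − 1 = 72 = 2^3 · 3^2.
Divisors of 72: 1, 2, 3, 4, 6, 8, 9, 12, 18, 24, 36, 72.
Compute 29^d (mod 73) for the divisors d until we hit 1:
29^1 ≡ 29
29^2 ≡ 38
29^3 ≡ 7
29^4 ≡ 57
29^6 ≡ 49
29^8 ≡ 37
29^9 ≡ 51
29^12 ≡ 65
29^18 ≡ 46
29^24 ≡ 64
29^36 ≡ 72
29^72 ≡ 1
So ord_73(29) = 72.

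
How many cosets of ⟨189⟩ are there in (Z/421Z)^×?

6

The order of 189 must divide φ(421) = 421 − 1 = 420 = 2^2 · 3 · 5 · 7.
Divisors of 420: 1, 2, 3, 4, 5, 6, 7, 10, 12, 14, 15, 20, 21, 28, 30, 35, 42, 60, 70, 84, 105, 140, 210, 420.
Compute 189^d (mod 421) for the divisors d until we hit 1:
189^1 ≡ 189 (mod 421)
189^2 ≡ 357 (mod 421)
189^3 ≡ 113 (mod 421)
189^4 ≡ 307 (mod 421)
189^5 ≡ 346 (mod 421)
189^6 ≡ 139 (mod 421)
189^7 ≡ 169 (mod 421)
189^10 ≡ 152 (mod 421)
189^12 ≡ 376 (mod 421)
189^14 ≡ 354 (mod 421)
189^15 ≡ 388 (mod 421)
189^20 ≡ 370 (mod 421)
189^21 ≡ 44 (mod 421)
189^28 ≡ 279 (mod 421)
189^30 ≡ 247 (mod 421)
189^35 ≡ 420 (mod 421)
189^42 ≡ 252 (mod 421)
189^60 ≡ 385 (mod 421)
189^70 ≡ 1 (mod 421) ✓
The order of 189 is 70, so the subgroup it generates has 70 elements.
Index = |(Z/421Z)^×| / |⟨189⟩| = 420 / 70 = 6.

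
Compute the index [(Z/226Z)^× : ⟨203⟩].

1

ord(203) | φ(226) = φ(2)·φ(113) = 1·112 = 112 = 2^4 · 7.
Divisors of 112: 1, 2, 4, 7, 8, 14, 16, 28, 56, 112.
Check 203^d mod 226 for each divisor in increasing order:
203^1 ≡ 203 (mod 226)
203^2 ≡ 77 (mod 226)
203^4 ≡ 53 (mod 226)
203^7 ≡ 153 (mod 226)
203^8 ≡ 97 (mod 226)
203^14 ≡ 131 (mod 226)
203^16 ≡ 143 (mod 226)
203^28 ≡ 211 (mod 226)
203^56 ≡ 225 (mod 226)
203^112 ≡ 1 (mod 226) ✓
The order of 203 is 112, so the subgroup it generates has 112 elements.
Index = |(Z/226Z)^×| / |⟨203⟩| = 112 / 112 = 1.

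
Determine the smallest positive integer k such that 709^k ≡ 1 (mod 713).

110

The order of 709 must divide φ(713) = φ(23·31) = (23−1)·(31−1) = 22·30 = 660 = 2^2 · 3 · 5 · 11.
Divisors of 660: 1, 2, 3, 4, 5, 6, 10, 11, 12, 15, 20, 22, 30, 33, 44, 55, 60, 66, 110, 132, 165, 220, 330, 660.
Check 709^d mod 713 for each divisor in increasing order:
709^1 ≡ 709 (mod 713)
709^2 ≡ 16 (mod 713)
709^3 ≡ 649 (mod 713)
709^4 ≡ 256 (mod 713)
709^5 ≡ 402 (mod 713)
709^6 ≡ 531 (mod 713)
709^10 ≡ 466 (mod 713)
709^11 ≡ 275 (mod 713)
709^12 ≡ 326 (mod 713)
709^15 ≡ 526 (mod 713)
709^20 ≡ 404 (mod 713)
709^22 ≡ 47 (mod 713)
709^30 ≡ 32 (mod 713)
709^33 ≡ 91 (mod 713)
709^44 ≡ 70 (mod 713)
709^55 ≡ 712 (mod 713)
709^60 ≡ 311 (mod 713)
709^66 ≡ 438 (mod 713)
709^110 ≡ 1 (mod 713) ✓
The smallest such exponent is 110, so the order of 709 is 110.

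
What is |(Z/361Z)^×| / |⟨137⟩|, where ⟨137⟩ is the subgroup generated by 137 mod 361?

By Lagrange's theorem, ord_361(137) divides φ(361) = φ(19^2) = 19·(19−1) = 342 = 2 · 3^2 · 19.
Divisors of 342: 1, 2, 3, 6, 9, 18, 19, 38, 57, 114, 171, 342.
Test each divisor d:
137^1 ≡ 137
137^2 ≡ 358
137^3 ≡ 311
137^6 ≡ 334
137^9 ≡ 267
137^18 ≡ 172
137^19 ≡ 99
137^38 ≡ 54
137^57 ≡ 292
137^114 ≡ 68
137^171 ≡ 1
Thus |⟨137⟩| = ord(137) = 171.
[(Z/361Z)^× : ⟨137⟩] = 342/171 = 2.

2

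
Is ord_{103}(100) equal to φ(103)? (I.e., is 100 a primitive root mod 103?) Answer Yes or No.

φ(103) = 103 − 1 = 102 = 2 · 3 · 17.
It suffices to check that the order of 100 is not a proper divisor of 102: compute 100^(102/q) for q ∈ {2, 3, 17}.
100^51 ≡ 1 (mod 103)  [q = 2: ≡ 1 ✗]
100^34 ≡ 1 (mod 103)  [q = 3: ≡ 1 ✗]
100^6 ≡ 8 (mod 103)  [q = 17: ≢ 1 ✓]
The check at q = 2 fails, so 100 generates a proper subgroup.

No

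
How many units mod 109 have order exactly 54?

18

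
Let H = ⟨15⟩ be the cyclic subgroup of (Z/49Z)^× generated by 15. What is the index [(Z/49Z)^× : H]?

6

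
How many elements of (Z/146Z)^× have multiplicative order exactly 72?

φ(146) = φ(2)·φ(73) = 1·72 = 72 = 2^3 · 3^2.
In a cyclic group of order 72, there are φ(d) elements of order d for each divisor d of 72, and zero for non-divisors.
72 = 2^3 · 3^2 divides 72, and φ(72) = 24.

24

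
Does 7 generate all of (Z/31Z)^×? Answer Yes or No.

No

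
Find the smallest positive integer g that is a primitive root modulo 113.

φ(113) = 113 − 1 = 112 = 2^4 · 7.
g is a primitive root iff g^(112/q) ≢ 1 (mod 113) for each prime q ∈ {2, 7}.
g = 2: 2^56 ≡ 1 — hits 1, so not a primitive root.
g = 3: 3^56 ≡ 112; 3^16 ≡ 49 — none is 1, so 3 is a primitive root.
Hence the least primitive root of 113 is 3.

3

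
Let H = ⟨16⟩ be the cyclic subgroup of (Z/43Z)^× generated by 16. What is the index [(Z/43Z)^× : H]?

6

Since 16 ∈ (Z/43Z)^×, its order divides φ(43) = 43 − 1 = 42 = 2 · 3 · 7.
Divisors of 42: 1, 2, 3, 6, 7, 14, 21, 42.
Compute 16^d (mod 43) for the divisors d until we hit 1:
16^1 ≡ 16 (mod 43)
16^2 ≡ 41 (mod 43)
16^3 ≡ 11 (mod 43)
16^6 ≡ 35 (mod 43)
16^7 ≡ 1 (mod 43) ✓
The order of 16 is 7, so the subgroup it generates has 7 elements.
The index is φ(43) / ord(16) = 42 / 7 = 6.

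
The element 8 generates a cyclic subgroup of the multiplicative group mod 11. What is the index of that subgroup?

1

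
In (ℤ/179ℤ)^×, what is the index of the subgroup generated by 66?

By Lagrange's theorem, ord_179(66) divides φ(179) = 179 − 1 = 178 = 2 · 89.
Divisors of 178: 1, 2, 89, 178.
Check 66^d mod 179 for each divisor in increasing order:
66^1 ≡ 66
66^2 ≡ 60
66^89 ≡ 1
The order of 66 is 89, so the subgroup it generates has 89 elements.
[(Z/179Z)^× : ⟨66⟩] = 178/89 = 2.

2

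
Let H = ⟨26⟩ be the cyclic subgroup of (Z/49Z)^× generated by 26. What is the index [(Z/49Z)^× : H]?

ord(26) | φ(49) = φ(7^2) = 7·(7−1) = 42 = 2 · 3 · 7.
Divisors of 42: 1, 2, 3, 6, 7, 14, 21, 42.
Test each divisor d:
26^1 ≡ 26
26^2 ≡ 39
26^3 ≡ 34
26^6 ≡ 29
26^7 ≡ 19
26^14 ≡ 18
26^21 ≡ 48
26^42 ≡ 1
So ord_49(26) = 42, hence |⟨26⟩| = 42.
The index is φ(49) / ord(26) = 42 / 42 = 1.

1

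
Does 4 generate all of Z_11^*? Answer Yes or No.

No

φ(11) = 11 − 1 = 10 = 2 · 5.
It suffices to check that the order of 4 is not a proper divisor of 10: compute 4^(10/q) for q ∈ {2, 5}.
4^5 ≡ 1 (mod 11)  [q = 2: ≡ 1 ✗]
4^2 ≡ 5 (mod 11)  [q = 5: ≢ 1 ✓]
Since 4^5 ≡ 1, the order of 4 divides 5 < 10, so 4 is not a primitive root.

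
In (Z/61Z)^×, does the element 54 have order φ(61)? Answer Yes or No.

φ(61) = 61 − 1 = 60 = 2^2 · 3 · 5.
It suffices to check that the order of 54 is not a proper divisor of 60: compute 54^(60/q) for q ∈ {2, 3, 5}.
54^30 ≡ 60 (mod 61)  [q = 2: ≢ 1 ✓]
54^20 ≡ 47 (mod 61)  [q = 3: ≢ 1 ✓]
54^12 ≡ 34 (mod 61)  [q = 5: ≢ 1 ✓]
All checks pass, so 54 has order 60 and is a primitive root modulo 61.

Yes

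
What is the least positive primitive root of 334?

φ(334) = φ(2)·φ(167) = 1·166 = 166 = 2 · 83.
g is a primitive root iff g^(166/q) ≢ 1 (mod 334) for each prime q ∈ {2, 83}.
g = 2: gcd(2, 334) = 2 > 1, not a unit — skip.
g = 3: 3^83 ≡ 1 — hits 1, so not a primitive root.
g = 4: gcd(4, 334) = 2 > 1, not a unit — skip.
g = 5: 5^83 ≡ 333; 5^2 ≡ 25 — none is 1, so 5 is a primitive root.
The smallest primitive root modulo 334 is 5.

5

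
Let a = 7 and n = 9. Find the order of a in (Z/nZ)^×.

3

The order of 7 must divide φ(9) = φ(3^2) = 3·(3−1) = 6 = 2 · 3.
Divisors of 6: 1, 2, 3, 6.
Test each divisor d:
7^1 ≡ 7 (mod 9)
7^2 ≡ 4 (mod 9)
7^3 ≡ 1 (mod 9) ✓
So ord_9(7) = 3.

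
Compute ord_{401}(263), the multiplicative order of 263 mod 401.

200

Since 263 ∈ (Z/401Z)^×, its order divides φ(401) = 401 − 1 = 400 = 2^4 · 5^2.
Divisors of 400: 1, 2, 4, 5, 8, 10, 16, 20, 25, 40, 50, 80, 100, 200, 400.
Test each divisor d:
263^1 ≡ 263
263^2 ≡ 197
263^4 ≡ 313
263^5 ≡ 114
263^8 ≡ 125
263^10 ≡ 164
263^16 ≡ 387
263^20 ≡ 29
263^25 ≡ 98
263^40 ≡ 39
263^50 ≡ 381
263^80 ≡ 318
263^100 ≡ 400
263^200 ≡ 1
The smallest such exponent is 200, so the order of 263 is 200.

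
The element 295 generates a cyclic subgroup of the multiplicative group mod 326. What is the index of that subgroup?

6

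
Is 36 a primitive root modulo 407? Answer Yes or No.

407 = 11 · 37 is a product of two distinct odd primes, so (Z/407Z)^× ≅ (Z/11Z)^× × (Z/37Z)^× is not cyclic.
No primitive root modulo 407 exists; in particular 36 is not one.

No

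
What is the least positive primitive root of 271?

6

φ(271) = 271 − 1 = 270 = 2 · 3^3 · 5.
Test candidates g = 2, 3, … against the prime factors q ∈ {2, 3, 5} of φ(271): g is a generator iff g^(270/q) ≢ 1 for every such q.
g = 2: 2^135 ≡ 1 — hits 1, so not a primitive root.
g = 3: 3^135 ≡ 270; 3^90 ≡ 1 — hits 1, so not a primitive root.
g = 4: 4^135 ≡ 1 — hits 1, so not a primitive root.
g = 5: 5^135 ≡ 1 — hits 1, so not a primitive root.
g = 6: 6^135 ≡ 270; 6^90 ≡ 242; 6^54 ≡ 10 — none is 1, so 6 is a primitive root.
The smallest primitive root modulo 271 is 6.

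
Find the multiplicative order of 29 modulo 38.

Since 29 ∈ (Z/38Z)^×, its order divides φ(38) = φ(2)·φ(19) = 1·18 = 18 = 2 · 3^2.
Divisors of 18: 1, 2, 3, 6, 9, 18.
Test each divisor d:
29^1 ≡ 29
29^2 ≡ 5
29^3 ≡ 31
29^6 ≡ 11
29^9 ≡ 37
29^18 ≡ 1
Hence ord(29) = 18.

18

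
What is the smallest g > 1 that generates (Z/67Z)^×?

2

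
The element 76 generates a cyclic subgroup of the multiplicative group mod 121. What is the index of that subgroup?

5

Since 76 ∈ (Z/121Z)^×, its order divides φ(121) = φ(11^2) = 11·(11−1) = 110 = 2 · 5 · 11.
Divisors of 110: 1, 2, 5, 10, 11, 22, 55, 110.
Compute 76^d (mod 121) for the divisors d until we hit 1:
76^1 ≡ 76
76^2 ≡ 89
76^5 ≡ 21
76^10 ≡ 78
76^11 ≡ 120
76^22 ≡ 1
The order of 76 is 22, so the subgroup it generates has 22 elements.
The index is φ(121) / ord(76) = 110 / 22 = 5.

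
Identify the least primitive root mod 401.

3

φ(401) = 401 − 1 = 400 = 2^4 · 5^2.
Test candidates g = 2, 3, … against the prime factors q ∈ {2, 5} of φ(401): g is a generator iff g^(400/q) ≢ 1 for every such q.
g = 2: 2^200 ≡ 1 — hits 1, so not a primitive root.
g = 3: 3^200 ≡ 400; 3^80 ≡ 72 — none is 1, so 3 is a primitive root.
So 3 is the smallest generator of (Z/401Z)^×.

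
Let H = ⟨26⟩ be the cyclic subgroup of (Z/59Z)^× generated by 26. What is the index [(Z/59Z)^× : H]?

Since 26 ∈ (Z/59Z)^×, its order divides φ(59) = 59 − 1 = 58 = 2 · 29.
Divisors of 58: 1, 2, 29, 58.
Evaluate successive powers at the divisors of 58:
26^1 ≡ 26 (mod 59)
26^2 ≡ 27 (mod 59)
26^29 ≡ 1 (mod 59) ✓
So ord_59(26) = 29, hence |⟨26⟩| = 29.
Index = |(Z/59Z)^×| / |⟨26⟩| = 58 / 29 = 2.

2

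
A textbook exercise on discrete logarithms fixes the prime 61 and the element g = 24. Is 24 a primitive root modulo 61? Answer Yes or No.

φ(61) = 61 − 1 = 60 = 2^2 · 3 · 5.
It suffices to check that the order of 24 is not a proper divisor of 60: compute 24^(60/q) for q ∈ {2, 3, 5}.
24^30 ≡ 60 (mod 61)  [q = 2: ≢ 1 ✓]
24^20 ≡ 1 (mod 61)  [q = 3: ≡ 1 ✗]
24^12 ≡ 34 (mod 61)  [q = 5: ≢ 1 ✓]
Since 24^20 ≡ 1, the order of 24 divides 20 < 60, so 24 is not a primitive root.

No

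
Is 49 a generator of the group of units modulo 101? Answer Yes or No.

No

φ(101) = 101 − 1 = 100 = 2^2 · 5^2.
It suffices to check that the order of 49 is not a proper divisor of 100: compute 49^(100/q) for q ∈ {2, 5}.
49^50 ≡ 1 (mod 101)  [q = 2: ≡ 1 ✗]
49^20 ≡ 87 (mod 101)  [q = 5: ≢ 1 ✓]
Since 49^50 ≡ 1, the order of 49 divides 50 < 100, so 49 is not a primitive root.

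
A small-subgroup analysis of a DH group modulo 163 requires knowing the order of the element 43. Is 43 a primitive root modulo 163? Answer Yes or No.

No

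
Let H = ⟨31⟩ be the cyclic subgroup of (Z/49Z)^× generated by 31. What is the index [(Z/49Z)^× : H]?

7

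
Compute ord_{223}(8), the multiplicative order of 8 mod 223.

37

ord(8) | φ(223) = 223 − 1 = 222 = 2 · 3 · 37.
Divisors of 222: 1, 2, 3, 6, 37, 74, 111, 222.
Check 8^d mod 223 for each divisor in increasing order:
8^1 ≡ 8 (mod 223)
8^2 ≡ 64 (mod 223)
8^3 ≡ 66 (mod 223)
8^6 ≡ 119 (mod 223)
8^37 ≡ 1 (mod 223) ✓
So ord_223(8) = 37.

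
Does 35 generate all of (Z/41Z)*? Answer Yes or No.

Yes

φ(41) = 41 − 1 = 40 = 2^3 · 5.
An element g generates (Z/41Z)^× iff g^(40/q) ≢ 1 (mod 41) for each prime q ∈ {2, 5}.
35^20 ≡ 40 (mod 41)  [q = 2: ≢ 1 ✓]
35^8 ≡ 10 (mod 41)  [q = 5: ≢ 1 ✓]
None equal 1, so ord_41(35) = 40: 35 is a primitive root.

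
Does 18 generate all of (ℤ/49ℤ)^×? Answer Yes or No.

No

φ(49) = φ(7^2) = 7·(7−1) = 42 = 2 · 3 · 7.
It suffices to check that the order of 18 is not a proper divisor of 42: compute 18^(42/q) for q ∈ {2, 3, 7}.
18^21 ≡ 1 (mod 49)  [q = 2: ≡ 1 ✗]
18^14 ≡ 30 (mod 49)  [q = 3: ≢ 1 ✓]
18^6 ≡ 1 (mod 49)  [q = 7: ≡ 1 ✗]
The check at q = 2 fails, so 18 generates a proper subgroup.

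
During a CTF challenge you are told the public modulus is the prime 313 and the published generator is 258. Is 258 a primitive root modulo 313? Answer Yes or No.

Yes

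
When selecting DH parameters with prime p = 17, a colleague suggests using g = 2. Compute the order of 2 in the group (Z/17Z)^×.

8

The order of 2 must divide φ(17) = 17 − 1 = 16 = 2^4.
Divisors of 16: 1, 2, 4, 8, 16.
Check 2^d mod 17 for each divisor in increasing order:
2^1 ≡ 2
2^2 ≡ 4
2^4 ≡ 16
2^8 ≡ 1
Hence ord(2) = 8.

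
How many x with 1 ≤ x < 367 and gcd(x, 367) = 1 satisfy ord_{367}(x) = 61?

60

φ(367) = 367 − 1 = 366 = 2 · 3 · 61.
Since (Z/367Z)^× is cyclic of order 366, the number of elements of order d is φ(d) when d | 366 and 0 otherwise.
61 | 366, and φ(61) = 61 − 1 = 60.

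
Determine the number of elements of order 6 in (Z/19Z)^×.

φ(19) = 19 − 1 = 18 = 2 · 3^2.
Since (Z/19Z)^× is cyclic of order 18, the number of elements of order d is φ(d) when d | 18 and 0 otherwise.
6 = 2 · 3 divides 18, and φ(6) = 2.

2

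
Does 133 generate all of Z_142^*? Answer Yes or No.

Yes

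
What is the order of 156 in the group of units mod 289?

272

The order of 156 must divide φ(289) = φ(17^2) = 17·(17−1) = 272 = 2^4 · 17.
Divisors of 272: 1, 2, 4, 8, 16, 17, 34, 68, 136, 272.
Test each divisor d:
156^1 ≡ 156
156^2 ≡ 60
156^4 ≡ 132
156^8 ≡ 84
156^16 ≡ 120
156^17 ≡ 224
156^34 ≡ 179
156^68 ≡ 251
156^136 ≡ 288
156^272 ≡ 1
The smallest such exponent is 272, so the order of 156 is 272.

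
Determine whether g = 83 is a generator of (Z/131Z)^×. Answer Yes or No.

φ(131) = 131 − 1 = 130 = 2 · 5 · 13.
83 is a primitive root mod 131 iff 83^(φ(131)/q) ≢ 1 for every prime q | φ(131), i.e. q ∈ {2, 5, 13}.
83^65 ≡ 130 (mod 131)  [q = 2: ≢ 1 ✓]
83^26 ≡ 53 (mod 131)  [q = 5: ≢ 1 ✓]
83^10 ≡ 63 (mod 131)  [q = 13: ≢ 1 ✓]
None equal 1, so ord_131(83) = 130: 83 is a primitive root.

Yes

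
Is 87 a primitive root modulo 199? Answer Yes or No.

φ(199) = 199 − 1 = 198 = 2 · 3^2 · 11.
Test 87^(198/q) mod 199 for each prime factor q of 198:
87^99 ≡ 198 (mod 199)  [q = 2: ≢ 1 ✓]
87^66 ≡ 92 (mod 199)  [q = 3: ≢ 1 ✓]
87^18 ≡ 188 (mod 199)  [q = 11: ≢ 1 ✓]
None equal 1, so ord_199(87) = 198: 87 is a primitive root.

Yes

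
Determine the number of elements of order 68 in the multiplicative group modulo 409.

32

φ(409) = 409 − 1 = 408 = 2^3 · 3 · 17.
(Z/409Z)^× is cyclic (|G| = 408); a cyclic group of order m has exactly φ(d) elements of each order d | m, and none otherwise.
68 = 2^2 · 17 divides 408, and φ(68) = 32.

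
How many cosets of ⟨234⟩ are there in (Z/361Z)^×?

38

ord(234) | φ(361) = φ(19^2) = 19·(19−1) = 342 = 2 · 3^2 · 19.
Divisors of 342: 1, 2, 3, 6, 9, 18, 19, 38, 57, 114, 171, 342.
Compute 234^d (mod 361) for the divisors d until we hit 1:
234^1 ≡ 234 (mod 361)
234^2 ≡ 245 (mod 361)
234^3 ≡ 292 (mod 361)
234^6 ≡ 68 (mod 361)
234^9 ≡ 1 (mod 361) ✓
So ord_361(234) = 9, hence |⟨234⟩| = 9.
Index = |(Z/361Z)^×| / |⟨234⟩| = 342 / 9 = 38.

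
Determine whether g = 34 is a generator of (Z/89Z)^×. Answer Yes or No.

No

φ(89) = 89 − 1 = 88 = 2^3 · 11.
It suffices to check that the order of 34 is not a proper divisor of 88: compute 34^(88/q) for q ∈ {2, 11}.
34^44 ≡ 1 (mod 89)  [q = 2: ≡ 1 ✗]
34^8 ≡ 1 (mod 89)  [q = 11: ≡ 1 ✗]
34^44 ≡ 1 shows ord(34) | 44, strictly less than φ(89); not a primitive root.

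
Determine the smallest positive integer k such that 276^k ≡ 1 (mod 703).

36

Since 276 ∈ (Z/703Z)^×, its order divides φ(703) = φ(19·37) = (19−1)·(37−1) = 18·36 = 648 = 2^3 · 3^4.
Divisors of 648: 1, 2, 3, 4, 6, 8, 9, 12, 18, 24, 27, 36, 54, 72, 81, 108, 162, 216, 324, 648.
Check 276^d mod 703 for each divisor in increasing order:
276^1 ≡ 276
276^2 ≡ 252
276^3 ≡ 658
276^4 ≡ 234
276^6 ≡ 619
276^8 ≡ 625
276^9 ≡ 265
276^12 ≡ 26
276^18 ≡ 628
276^24 ≡ 676
276^27 ≡ 512
276^36 ≡ 1
So ord_703(276) = 36.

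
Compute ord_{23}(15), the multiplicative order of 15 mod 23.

22

By Lagrange's theorem, ord_23(15) divides φ(23) = 23 − 1 = 22 = 2 · 11.
Divisors of 22: 1, 2, 11, 22.
Evaluate successive powers at the divisors of 22:
15^1 ≡ 15 (mod 23)
15^2 ≡ 18 (mod 23)
15^11 ≡ 22 (mod 23)
15^22 ≡ 1 (mod 23) ✓
So ord_23(15) = 22.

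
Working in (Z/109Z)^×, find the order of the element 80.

27

The order of 80 must divide φ(109) = 109 − 1 = 108 = 2^2 · 3^3.
Divisors of 108: 1, 2, 3, 4, 6, 9, 12, 18, 27, 36, 54, 108.
Test each divisor d:
80^1 ≡ 80
80^2 ≡ 78
80^3 ≡ 27
80^4 ≡ 89
80^6 ≡ 75
80^9 ≡ 63
80^12 ≡ 66
80^18 ≡ 45
80^27 ≡ 1
Therefore the multiplicative order of 80 modulo 109 is 27.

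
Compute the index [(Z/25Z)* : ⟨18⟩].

By Lagrange's theorem, ord_25(18) divides φ(25) = φ(5^2) = 5·(5−1) = 20 = 2^2 · 5.
Divisors of 20: 1, 2, 4, 5, 10, 20.
Compute 18^d (mod 25) for the divisors d until we hit 1:
18^1 ≡ 18 (mod 25)
18^2 ≡ 24 (mod 25)
18^4 ≡ 1 (mod 25) ✓
Thus |⟨18⟩| = ord(18) = 4.
[(Z/25Z)^× : ⟨18⟩] = 20/4 = 5.

5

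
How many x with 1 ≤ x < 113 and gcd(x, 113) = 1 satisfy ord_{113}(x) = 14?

6

φ(113) = 113 − 1 = 112 = 2^4 · 7.
In a cyclic group of order 112, there are φ(d) elements of order d for each divisor d of 112, and zero for non-divisors.
14 = 2 · 7 divides 112, and φ(14) = 6.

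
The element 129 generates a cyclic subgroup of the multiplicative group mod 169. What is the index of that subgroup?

ord(129) | φ(169) = φ(13^2) = 13·(13−1) = 156 = 2^2 · 3 · 13.
Divisors of 156: 1, 2, 3, 4, 6, 12, 13, 26, 39, 52, 78, 156.
Compute 129^d (mod 169) for the divisors d until we hit 1:
129^1 ≡ 129 (mod 169)
129^2 ≡ 79 (mod 169)
129^3 ≡ 51 (mod 169)
129^4 ≡ 157 (mod 169)
129^6 ≡ 66 (mod 169)
129^12 ≡ 131 (mod 169)
129^13 ≡ 168 (mod 169)
129^26 ≡ 1 (mod 169) ✓
The order of 129 is 26, so the subgroup it generates has 26 elements.
The index is φ(169) / ord(129) = 156 / 26 = 6.

6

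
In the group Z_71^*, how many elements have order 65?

0

φ(71) = 71 − 1 = 70 = 2 · 5 · 7.
In a cyclic group of order 70, there are φ(d) elements of order d for each divisor d of 70, and zero for non-divisors.
Here 70 is not a multiple of 65, so there are no elements of order 65.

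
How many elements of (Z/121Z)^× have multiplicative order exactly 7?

φ(121) = φ(11^2) = 11·(11−1) = 110 = 2 · 5 · 11.
(Z/121Z)^× is cyclic (|G| = 110); a cyclic group of order m has exactly φ(d) elements of each order d | m, and none otherwise.
Since 7 ∤ 110, the count is 0.

0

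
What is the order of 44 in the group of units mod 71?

70

By Lagrange's theorem, ord_71(44) divides φ(71) = 71 − 1 = 70 = 2 · 5 · 7.
Divisors of 70: 1, 2, 5, 7, 10, 14, 35, 70.
Test each divisor d:
44^1 ≡ 44 (mod 71)
44^2 ≡ 19 (mod 71)
44^5 ≡ 51 (mod 71)
44^7 ≡ 46 (mod 71)
44^10 ≡ 45 (mod 71)
44^14 ≡ 57 (mod 71)
44^35 ≡ 70 (mod 71)
44^70 ≡ 1 (mod 71) ✓
Therefore the multiplicative order of 44 modulo 71 is 70.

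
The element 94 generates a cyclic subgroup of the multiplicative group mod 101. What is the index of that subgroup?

1

The order of 94 must divide φ(101) = 101 − 1 = 100 = 2^2 · 5^2.
Divisors of 100: 1, 2, 4, 5, 10, 20, 25, 50, 100.
Evaluate successive powers at the divisors of 100:
94^1 ≡ 94
94^2 ≡ 49
94^4 ≡ 78
94^5 ≡ 60
94^10 ≡ 65
94^20 ≡ 84
94^25 ≡ 91
94^50 ≡ 100
94^100 ≡ 1
The order of 94 is 100, so the subgroup it generates has 100 elements.
[(Z/101Z)^× : ⟨94⟩] = 100/100 = 1.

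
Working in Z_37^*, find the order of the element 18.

By Lagrange's theorem, ord_37(18) divides φ(37) = 37 − 1 = 36 = 2^2 · 3^2.
Divisors of 36: 1, 2, 3, 4, 6, 9, 12, 18, 36.
Compute 18^d (mod 37) for the divisors d until we hit 1:
18^1 ≡ 18 (mod 37)
18^2 ≡ 28 (mod 37)
18^3 ≡ 23 (mod 37)
18^4 ≡ 7 (mod 37)
18^6 ≡ 11 (mod 37)
18^9 ≡ 31 (mod 37)
18^12 ≡ 10 (mod 37)
18^18 ≡ 36 (mod 37)
18^36 ≡ 1 (mod 37) ✓
So ord_37(18) = 36.

36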